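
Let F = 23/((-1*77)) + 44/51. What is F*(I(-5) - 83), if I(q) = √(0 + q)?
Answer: -183845/3927 + 2215*I*√5/3927 ≈ -46.816 + 1.2612*I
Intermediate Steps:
I(q) = √q
F = 2215/3927 (F = 23/(-77) + 44*(1/51) = 23*(-1/77) + 44/51 = -23/77 + 44/51 = 2215/3927 ≈ 0.56404)
F*(I(-5) - 83) = 2215*(√(-5) - 83)/3927 = 2215*(I*√5 - 83)/3927 = 2215*(-83 + I*√5)/3927 = -183845/3927 + 2215*I*√5/3927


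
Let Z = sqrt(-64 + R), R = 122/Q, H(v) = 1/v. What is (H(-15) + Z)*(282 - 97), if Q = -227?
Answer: -37/3 + 925*I*sqrt(133022)/227 ≈ -12.333 + 1486.2*I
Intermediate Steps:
R = -122/227 (R = 122/(-227) = 122*(-1/227) = -122/227 ≈ -0.53745)
Z = 5*I*sqrt(133022)/227 (Z = sqrt(-64 - 122/227) = sqrt(-14650/227) = 5*I*sqrt(133022)/227 ≈ 8.0335*I)
(H(-15) + Z)*(282 - 97) = (1/(-15) + 5*I*sqrt(133022)/227)*(282 - 97) = (-1/15 + 5*I*sqrt(133022)/227)*185 = -37/3 + 925*I*sqrt(133022)/227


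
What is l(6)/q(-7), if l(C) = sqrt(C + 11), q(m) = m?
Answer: -sqrt(17)/7 ≈ -0.58902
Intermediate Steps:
l(C) = sqrt(11 + C)
l(6)/q(-7) = sqrt(11 + 6)/(-7) = sqrt(17)*(-1/7) = -sqrt(17)/7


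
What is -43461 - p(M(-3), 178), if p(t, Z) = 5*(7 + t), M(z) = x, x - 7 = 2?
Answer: -43541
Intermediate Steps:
x = 9 (x = 7 + 2 = 9)
M(z) = 9
p(t, Z) = 35 + 5*t
-43461 - p(M(-3), 178) = -43461 - (35 + 5*9) = -43461 - (35 + 45) = -43461 - 1*80 = -43461 - 80 = -43541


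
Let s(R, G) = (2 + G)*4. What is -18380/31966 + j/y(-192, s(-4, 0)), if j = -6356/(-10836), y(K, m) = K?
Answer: -686481901/1187600832 ≈ -0.57804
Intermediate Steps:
s(R, G) = 8 + 4*G
j = 227/387 (j = -6356*(-1/10836) = 227/387 ≈ 0.58656)
-18380/31966 + j/y(-192, s(-4, 0)) = -18380/31966 + (227/387)/(-192) = -18380*1/31966 + (227/387)*(-1/192) = -9190/15983 - 227/74304 = -686481901/1187600832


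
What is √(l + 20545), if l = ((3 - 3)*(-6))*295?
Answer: √20545 ≈ 143.34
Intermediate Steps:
l = 0 (l = (0*(-6))*295 = 0*295 = 0)
√(l + 20545) = √(0 + 20545) = √20545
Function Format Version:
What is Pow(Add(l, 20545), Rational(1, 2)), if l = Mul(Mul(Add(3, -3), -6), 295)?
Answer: Pow(20545, Rational(1, 2)) ≈ 143.34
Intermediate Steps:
l = 0 (l = Mul(Mul(0, -6), 295) = Mul(0, 295) = 0)
Pow(Add(l, 20545), Rational(1, 2)) = Pow(Add(0, 20545), Rational(1, 2)) = Pow(20545, Rational(1, 2))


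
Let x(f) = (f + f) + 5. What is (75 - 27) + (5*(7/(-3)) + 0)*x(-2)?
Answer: 109/3 ≈ 36.333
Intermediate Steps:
x(f) = 5 + 2*f (x(f) = 2*f + 5 = 5 + 2*f)
(75 - 27) + (5*(7/(-3)) + 0)*x(-2) = (75 - 27) + (5*(7/(-3)) + 0)*(5 + 2*(-2)) = 48 + (5*(7*(-1/3)) + 0)*(5 - 4) = 48 + (5*(-7/3) + 0)*1 = 48 + (-35/3 + 0)*1 = 48 - 35/3*1 = 48 - 35/3 = 109/3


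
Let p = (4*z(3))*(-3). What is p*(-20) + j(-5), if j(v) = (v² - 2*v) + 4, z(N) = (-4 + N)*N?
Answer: -681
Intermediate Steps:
z(N) = N*(-4 + N)
j(v) = 4 + v² - 2*v
p = 36 (p = (4*(3*(-4 + 3)))*(-3) = (4*(3*(-1)))*(-3) = (4*(-3))*(-3) = -12*(-3) = 36)
p*(-20) + j(-5) = 36*(-20) + (4 + (-5)² - 2*(-5)) = -720 + (4 + 25 + 10) = -720 + 39 = -681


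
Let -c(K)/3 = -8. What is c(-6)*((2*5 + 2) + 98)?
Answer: 2640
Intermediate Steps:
c(K) = 24 (c(K) = -3*(-8) = 24)
c(-6)*((2*5 + 2) + 98) = 24*((2*5 + 2) + 98) = 24*((10 + 2) + 98) = 24*(12 + 98) = 24*110 = 2640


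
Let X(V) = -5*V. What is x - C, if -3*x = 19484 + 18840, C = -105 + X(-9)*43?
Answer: -43814/3 ≈ -14605.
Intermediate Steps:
C = 1830 (C = -105 - 5*(-9)*43 = -105 + 45*43 = -105 + 1935 = 1830)
x = -38324/3 (x = -(19484 + 18840)/3 = -1/3*38324 = -38324/3 ≈ -12775.)
x - C = -38324/3 - 1*1830 = -38324/3 - 1830 = -43814/3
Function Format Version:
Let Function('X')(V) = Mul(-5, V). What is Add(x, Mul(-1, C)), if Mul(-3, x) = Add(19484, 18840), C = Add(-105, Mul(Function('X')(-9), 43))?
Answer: Rational(-43814, 3) ≈ -14605.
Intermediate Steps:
C = 1830 (C = Add(-105, Mul(Mul(-5, -9), 43)) = Add(-105, Mul(45, 43)) = Add(-105, 1935) = 1830)
x = Rational(-38324, 3) (x = Mul(Rational(-1, 3), Add(19484, 18840)) = Mul(Rational(-1, 3), 38324) = Rational(-38324, 3) ≈ -12775.)
Add(x, Mul(-1, C)) = Add(Rational(-38324, 3), Mul(-1, 1830)) = Add(Rational(-38324, 3), -1830) = Rational(-43814, 3)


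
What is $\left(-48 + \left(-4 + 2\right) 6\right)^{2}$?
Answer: $3600$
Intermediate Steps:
$\left(-48 + \left(-4 + 2\right) 6\right)^{2} = \left(-48 - 12\right)^{2} = \left(-60\right)^{2} = 3600$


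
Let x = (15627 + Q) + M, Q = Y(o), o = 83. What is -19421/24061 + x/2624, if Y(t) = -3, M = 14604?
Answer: 169088801/15784016 ≈ 10.713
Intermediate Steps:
Q = -3
x = 30228 (x = (15627 - 3) + 14604 = 15624 + 14604 = 30228)
-19421/24061 + x/2624 = -19421/24061 + 30228/2624 = -19421*1/24061 + 30228*(1/2624) = -19421/24061 + 7557/656 = 169088801/15784016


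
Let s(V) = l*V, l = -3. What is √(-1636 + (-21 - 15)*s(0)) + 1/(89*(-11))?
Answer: -1/979 + 2*I*√409 ≈ -0.0010215 + 40.448*I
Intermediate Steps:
s(V) = -3*V
√(-1636 + (-21 - 15)*s(0)) + 1/(89*(-11)) = √(-1636 + (-21 - 15)*(-3*0)) + 1/(89*(-11)) = √(-1636 - 36*0) + 1/(-979) = √(-1636 + 0) - 1/979 = √(-1636) - 1/979 = 2*I*√409 - 1/979 = -1/979 + 2*I*√409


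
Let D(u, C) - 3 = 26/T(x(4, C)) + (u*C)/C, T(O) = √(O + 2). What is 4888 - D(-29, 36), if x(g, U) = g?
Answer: 4914 - 13*√6/3 ≈ 4903.4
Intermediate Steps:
T(O) = √(2 + O)
D(u, C) = 3 + u + 13*√6/3 (D(u, C) = 3 + (26/(√(2 + 4)) + (u*C)/C) = 3 + (26/(√6) + (C*u)/C) = 3 + (26*(√6/6) + u) = 3 + (13*√6/3 + u) = 3 + (u + 13*√6/3) = 3 + u + 13*√6/3)
4888 - D(-29, 36) = 4888 - (3 - 29 + 13*√6/3) = 4888 - (-26 + 13*√6/3) = 4888 + (26 - 13*√6/3) = 4914 - 13*√6/3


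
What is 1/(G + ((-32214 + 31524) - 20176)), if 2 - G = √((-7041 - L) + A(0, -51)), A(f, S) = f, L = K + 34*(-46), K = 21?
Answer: I/(√5498 - 20864*I) ≈ -4.7929e-5 + 1.7033e-7*I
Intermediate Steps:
L = -1543 (L = 21 + 34*(-46) = 21 - 1564 = -1543)
G = 2 - I*√5498 (G = 2 - √((-7041 - 1*(-1543)) + 0) = 2 - √((-7041 + 1543) + 0) = 2 - √(-5498 + 0) = 2 - √(-5498) = 2 - I*√5498 ≈ 2.0 - 74.149*I)
1/(G + ((-32214 + 31524) - 20176)) = 1/((2 - I*√5498) + ((-32214 + 31524) - 20176)) = 1/((2 - I*√5498) + (-690 - 20176)) = 1/((2 - I*√5498) - 20866) = 1/(-20864 - I*√5498)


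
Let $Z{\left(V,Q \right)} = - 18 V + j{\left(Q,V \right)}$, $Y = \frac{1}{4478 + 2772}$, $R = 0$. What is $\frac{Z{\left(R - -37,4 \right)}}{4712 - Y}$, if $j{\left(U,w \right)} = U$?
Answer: $- \frac{4799500}{34161999} \approx -0.14049$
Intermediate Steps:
$Y = \frac{1}{7250} \approx 0.00013793$
$Z{\left(V,Q \right)} = Q - 18 V$ ($Z{\left(V,Q \right)} = - 18 V + Q = Q - 18 V$)
$\frac{Z{\left(R - -37,4 \right)}}{4712 - Y} = \frac{4 - 18 \left(0 - -37\right)}{4712 - \frac{1}{7250}} = \frac{4 - 18 \left(0 + 37\right)}{4712 - \frac{1}{7250}} = \frac{4 - 666}{\frac{34161999}{7250}} = \left(4 - 666\right) \frac{7250}{34161999} = \left(-662\right) \frac{7250}{34161999} = - \frac{4799500}{34161999}$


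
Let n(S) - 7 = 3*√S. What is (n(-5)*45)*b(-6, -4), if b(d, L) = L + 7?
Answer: 945 + 405*I*√5 ≈ 945.0 + 905.61*I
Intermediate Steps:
b(d, L) = 7 + L
n(S) = 7 + 3*√S
(n(-5)*45)*b(-6, -4) = ((7 + 3*√(-5))*45)*(7 - 4) = ((7 + 3*(I*√5))*45)*3 = ((7 + 3*I*√5)*45)*3 = (315 + 135*I*√5)*3 = 945 + 405*I*√5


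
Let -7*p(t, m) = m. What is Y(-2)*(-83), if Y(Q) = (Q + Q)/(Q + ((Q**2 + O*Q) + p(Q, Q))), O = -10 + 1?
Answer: 1162/71 ≈ 16.366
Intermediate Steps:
p(t, m) = -m/7
O = -9
Y(Q) = 2*Q/(Q**2 - 57*Q/7) (Y(Q) = (Q + Q)/(Q + ((Q**2 - 9*Q) - Q/7)) = (2*Q)/(Q + (Q**2 - 64*Q/7)) = (2*Q)/(Q**2 - 57*Q/7) = 2*Q/(Q**2 - 57*Q/7))
Y(-2)*(-83) = (14/(-57 + 7*(-2)))*(-83) = (14/(-57 - 14))*(-83) = (14/(-71))*(-83) = (14*(-1/71))*(-83) = -14/71*(-83) = 1162/71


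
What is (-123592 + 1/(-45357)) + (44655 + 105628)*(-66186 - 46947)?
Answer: -771163806607468/45357 ≈ -1.7002e+10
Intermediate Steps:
(-123592 + 1/(-45357)) + (44655 + 105628)*(-66186 - 46947) = (-123592 - 1/45357) + 150283*(-113133) = -5605762345/45357 - 17001966639 = -771163806607468/45357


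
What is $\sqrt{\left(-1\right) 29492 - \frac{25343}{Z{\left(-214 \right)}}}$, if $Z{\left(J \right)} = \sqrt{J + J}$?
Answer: $\frac{\sqrt{-1350615632 + 5423402 i \sqrt{107}}}{214} \approx 3.5658 + 171.77 i$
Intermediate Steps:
$Z{\left(J \right)} = \sqrt{2} \sqrt{J}$ ($Z{\left(J \right)} = \sqrt{2 J} = \sqrt{2} \sqrt{J}$)
$\sqrt{\left(-1\right) 29492 - \frac{25343}{Z{\left(-214 \right)}}} = \sqrt{\left(-1\right) 29492 - \frac{25343}{\sqrt{2} \sqrt{-214}}} = \sqrt{-29492 - \frac{25343}{\sqrt{2} i \sqrt{214}}} = \sqrt{-29492 - \frac{25343}{2 i \sqrt{107}}} = \sqrt{-29492 - 25343 \left(- \frac{i \sqrt{107}}{214}\right)} = \sqrt{-29492 + \frac{25343 i \sqrt{107}}{214}}$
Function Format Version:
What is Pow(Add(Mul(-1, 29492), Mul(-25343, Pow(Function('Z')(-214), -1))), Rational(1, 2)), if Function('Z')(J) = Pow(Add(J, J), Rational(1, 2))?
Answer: Mul(Rational(1, 214), Pow(Add(-1350615632, Mul(5423402, I, Pow(107, Rational(1, 2)))), Rational(1, 2))) ≈ Add(3.5658, Mul(171.77, I))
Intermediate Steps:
Function('Z')(J) = Mul(Pow(2, Rational(1, 2)), Pow(J, Rational(1, 2))) (Function('Z')(J) = Pow(Mul(2, J), Rational(1, 2)) = Mul(Pow(2, Rational(1, 2)), Pow(J, Rational(1, 2))))
Pow(Add(Mul(-1, 29492), Mul(-25343, Pow(Function('Z')(-214), -1))), Rational(1, 2)) = Pow(Add(Mul(-1, 29492), Mul(-25343, Pow(Mul(Pow(2, Rational(1, 2)), Pow(-214, Rational(1, 2))), -1))), Rational(1, 2)) = Pow(Add(-29492, Mul(-25343, Pow(Mul(Pow(2, Rational(1, 2)), Mul(I, Pow(214, Rational(1, 2)))), -1))), Rational(1, 2)) = Pow(Add(-29492, Mul(-25343, Pow(Mul(2, I, Pow(107, Rational(1, 2))), -1))), Rational(1, 2)) = Pow(Add(-29492, Mul(-25343, Mul(Rational(-1, 214), I, Pow(107, Rational(1, 2))))), Rational(1, 2)) = Pow(Add(-29492, Mul(Rational(25343, 214), I, Pow(107, Rational(1, 2)))), Rational(1, 2))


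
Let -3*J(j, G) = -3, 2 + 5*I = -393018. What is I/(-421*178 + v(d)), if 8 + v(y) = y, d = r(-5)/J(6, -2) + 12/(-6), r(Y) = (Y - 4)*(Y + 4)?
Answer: 78604/74939 ≈ 1.0489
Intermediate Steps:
I = -78604 (I = -⅖ + (⅕)*(-393018) = -⅖ - 393018/5 = -78604)
r(Y) = (-4 + Y)*(4 + Y)
J(j, G) = 1 (J(j, G) = -⅓*(-3) = 1)
d = 7 (d = (-16 + (-5)²)/1 + 12/(-6) = (-16 + 25)*1 + 12*(-⅙) = 9*1 - 2 = 9 - 2 = 7)
v(y) = -8 + y
I/(-421*178 + v(d)) = -78604/(-421*178 + (-8 + 7)) = -78604/(-74938 - 1) = -78604/(-74939) = -78604*(-1/74939) = 78604/74939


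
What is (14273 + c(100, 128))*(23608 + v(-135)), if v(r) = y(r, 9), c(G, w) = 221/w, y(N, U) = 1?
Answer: 43137538485/128 ≈ 3.3701e+8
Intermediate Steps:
v(r) = 1
(14273 + c(100, 128))*(23608 + v(-135)) = (14273 + 221/128)*(23608 + 1) = (14273 + 221*(1/128))*23609 = (14273 + 221/128)*23609 = (1827165/128)*23609 = 43137538485/128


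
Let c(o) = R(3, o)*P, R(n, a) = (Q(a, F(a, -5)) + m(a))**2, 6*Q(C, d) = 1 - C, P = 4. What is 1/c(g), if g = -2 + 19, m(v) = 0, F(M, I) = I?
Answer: 9/256 ≈ 0.035156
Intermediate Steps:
Q(C, d) = 1/6 - C/6 (Q(C, d) = (1 - C)/6 = 1/6 - C/6)
g = 17
R(n, a) = (1/6 - a/6)**2 (R(n, a) = ((1/6 - a/6) + 0)**2 = (1/6 - a/6)**2)
c(o) = (-1 + o)**2/9 (c(o) = ((-1 + o)**2/36)*4 = (-1 + o)**2/9)
1/c(g) = 1/((-1 + 17)**2/9) = 1/((1/9)*16**2) = 1/((1/9)*256) = 1/(256/9) = 9/256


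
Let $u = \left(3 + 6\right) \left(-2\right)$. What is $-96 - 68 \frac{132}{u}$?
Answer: $\frac{1208}{3} \approx 402.67$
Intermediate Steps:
$u = -18$ ($u = 9 \left(-2\right) = -18$)
$-96 - 68 \frac{132}{u} = -96 - 68 \frac{132}{-18} = -96 - 68 \cdot 132 \left(- \frac{1}{18}\right) = -96 - - \frac{1496}{3} = -96 + \frac{1496}{3} = \frac{1208}{3}$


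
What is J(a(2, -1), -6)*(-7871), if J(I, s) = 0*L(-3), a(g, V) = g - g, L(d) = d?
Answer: 0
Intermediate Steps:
a(g, V) = 0
J(I, s) = 0 (J(I, s) = 0*(-3) = 0)
J(a(2, -1), -6)*(-7871) = 0*(-7871) = 0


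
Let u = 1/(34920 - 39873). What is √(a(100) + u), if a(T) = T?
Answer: √2453215947/4953 ≈ 10.000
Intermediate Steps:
u = -1/4953 (u = 1/(-4953) = -1/4953 ≈ -0.00020190)
√(a(100) + u) = √(100 - 1/4953) = √(495299/4953) = √2453215947/4953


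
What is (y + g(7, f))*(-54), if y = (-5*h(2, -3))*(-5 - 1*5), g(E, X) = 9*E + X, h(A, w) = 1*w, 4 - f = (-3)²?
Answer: 4968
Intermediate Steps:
f = -5 (f = 4 - 1*(-3)² = 4 - 1*9 = 4 - 9 = -5)
h(A, w) = w
g(E, X) = X + 9*E
y = -150 (y = (-5*(-3))*(-5 - 1*5) = 15*(-5 - 5) = 15*(-10) = -150)
(y + g(7, f))*(-54) = (-150 + (-5 + 9*7))*(-54) = (-150 + (-5 + 63))*(-54) = (-150 + 58)*(-54) = -92*(-54) = 4968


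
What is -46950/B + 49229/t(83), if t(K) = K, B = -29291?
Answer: 1445863489/2431153 ≈ 594.72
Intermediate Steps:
-46950/B + 49229/t(83) = -46950/(-29291) + 49229/83 = -46950*(-1/29291) + 49229*(1/83) = 46950/29291 + 49229/83 = 1445863489/2431153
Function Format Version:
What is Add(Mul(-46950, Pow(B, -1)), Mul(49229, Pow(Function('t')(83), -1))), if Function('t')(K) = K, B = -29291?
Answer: Rational(1445863489, 2431153) ≈ 594.72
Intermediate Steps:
Add(Mul(-46950, Pow(B, -1)), Mul(49229, Pow(Function('t')(83), -1))) = Add(Mul(-46950, Pow(-29291, -1)), Mul(49229, Pow(83, -1))) = Add(Mul(-46950, Rational(-1, 29291)), Mul(49229, Rational(1, 83))) = Add(Rational(46950, 29291), Rational(49229, 83)) = Rational(1445863489, 2431153)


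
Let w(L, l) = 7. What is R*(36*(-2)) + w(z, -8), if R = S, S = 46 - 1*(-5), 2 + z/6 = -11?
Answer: -3665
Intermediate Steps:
z = -78 (z = -12 + 6*(-11) = -12 - 66 = -78)
S = 51 (S = 46 + 5 = 51)
R = 51
R*(36*(-2)) + w(z, -8) = 51*(36*(-2)) + 7 = 51*(-72) + 7 = -3672 + 7 = -3665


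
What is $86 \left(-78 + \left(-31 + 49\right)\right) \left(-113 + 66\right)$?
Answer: $242520$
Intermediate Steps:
$86 \left(-78 + \left(-31 + 49\right)\right) \left(-113 + 66\right) = 86 \left(-78 + 18\right) \left(-47\right) = 86 \left(\left(-60\right) \left(-47\right)\right) = 86 \cdot 2820 = 242520$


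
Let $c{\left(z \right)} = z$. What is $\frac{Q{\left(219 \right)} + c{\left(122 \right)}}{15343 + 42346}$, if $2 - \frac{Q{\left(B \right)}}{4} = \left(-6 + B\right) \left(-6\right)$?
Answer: $\frac{5242}{57689} \approx 0.090867$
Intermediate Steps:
$Q{\left(B \right)} = -136 + 24 B$ ($Q{\left(B \right)} = 8 - 4 \left(-6 + B\right) \left(-6\right) = 8 - 4 \left(36 - 6 B\right) = 8 + \left(-144 + 24 B\right) = -136 + 24 B$)
$\frac{Q{\left(219 \right)} + c{\left(122 \right)}}{15343 + 42346} = \frac{\left(-136 + 24 \cdot 219\right) + 122}{15343 + 42346} = \frac{\left(-136 + 5256\right) + 122}{57689} = \left(5120 + 122\right) \frac{1}{57689} = 5242 \cdot \frac{1}{57689} = \frac{5242}{57689}$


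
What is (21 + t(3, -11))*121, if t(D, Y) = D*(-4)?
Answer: 1089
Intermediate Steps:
t(D, Y) = -4*D
(21 + t(3, -11))*121 = (21 - 4*3)*121 = (21 - 12)*121 = 9*121 = 1089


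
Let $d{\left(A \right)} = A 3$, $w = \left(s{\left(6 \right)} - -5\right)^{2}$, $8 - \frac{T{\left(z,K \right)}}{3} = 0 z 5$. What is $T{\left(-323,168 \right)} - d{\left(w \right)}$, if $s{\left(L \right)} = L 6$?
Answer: $-5019$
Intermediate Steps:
$s{\left(L \right)} = 6 L$
$T{\left(z,K \right)} = 24$ ($T{\left(z,K \right)} = 24 - 3 \cdot 0 z 5 = 24 - 3 \cdot 0 \cdot 5 = 24 - 0 = 24 + 0 = 24$)
$w = 1681$ ($w = \left(6 \cdot 6 - -5\right)^{2} = \left(36 + 5\right)^{2} = 41^{2} = 1681$)
$d{\left(A \right)} = 3 A$
$T{\left(-323,168 \right)} - d{\left(w \right)} = 24 - 3 \cdot 1681 = 24 - 5043 = -5019$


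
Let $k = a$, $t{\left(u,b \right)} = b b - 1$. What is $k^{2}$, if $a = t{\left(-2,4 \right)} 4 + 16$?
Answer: $5776$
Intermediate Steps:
$t{\left(u,b \right)} = -1 + b^{2}$ ($t{\left(u,b \right)} = b^{2} - 1 = -1 + b^{2}$)
$a = 76$ ($a = \left(-1 + 4^{2}\right) 4 + 16 = \left(-1 + 16\right) 4 + 16 = 15 \cdot 4 + 16 = 60 + 16 = 76$)
$k = 76$
$k^{2} = 76^{2} = 5776$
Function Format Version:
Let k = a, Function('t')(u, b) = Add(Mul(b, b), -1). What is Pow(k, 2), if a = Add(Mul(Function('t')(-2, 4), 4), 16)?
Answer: 5776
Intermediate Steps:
Function('t')(u, b) = Add(-1, Pow(b, 2)) (Function('t')(u, b) = Add(Pow(b, 2), -1) = Add(-1, Pow(b, 2)))
a = 76 (a = Add(Mul(Add(-1, Pow(4, 2)), 4), 16) = Add(Mul(Add(-1, 16), 4), 16) = Add(Mul(15, 4), 16) = Add(60, 16) = 76)
k = 76
Pow(k, 2) = Pow(76, 2) = 5776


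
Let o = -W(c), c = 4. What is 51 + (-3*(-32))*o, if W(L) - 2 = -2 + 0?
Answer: 51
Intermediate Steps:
W(L) = 0 (W(L) = 2 + (-2 + 0) = 2 - 2 = 0)
o = 0 (o = -1*0 = 0)
51 + (-3*(-32))*o = 51 - 3*(-32)*0 = 51 + 96*0 = 51 + 0 = 51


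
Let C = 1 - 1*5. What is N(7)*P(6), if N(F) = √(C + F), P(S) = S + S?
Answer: 12*√3 ≈ 20.785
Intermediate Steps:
C = -4 (C = 1 - 5 = -4)
P(S) = 2*S
N(F) = √(-4 + F)
N(7)*P(6) = √(-4 + 7)*(2*6) = √3*12 = 12*√3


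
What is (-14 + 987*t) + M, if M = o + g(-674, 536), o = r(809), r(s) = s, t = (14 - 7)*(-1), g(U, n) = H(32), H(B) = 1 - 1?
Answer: -6114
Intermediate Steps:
H(B) = 0
g(U, n) = 0
t = -7 (t = 7*(-1) = -7)
o = 809
M = 809 (M = 809 + 0 = 809)
(-14 + 987*t) + M = (-14 + 987*(-7)) + 809 = (-14 - 6909) + 809 = -6923 + 809 = -6114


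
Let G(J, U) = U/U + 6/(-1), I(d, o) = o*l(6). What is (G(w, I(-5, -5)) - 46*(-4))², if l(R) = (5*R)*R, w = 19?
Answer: 32041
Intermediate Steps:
l(R) = 5*R²
I(d, o) = 180*o (I(d, o) = o*(5*6²) = o*(5*36) = o*180 = 180*o)
G(J, U) = -5 (G(J, U) = 1 + 6*(-1) = 1 - 6 = -5)
(G(w, I(-5, -5)) - 46*(-4))² = (-5 - 46*(-4))² = (-5 + 184)² = 179² = 32041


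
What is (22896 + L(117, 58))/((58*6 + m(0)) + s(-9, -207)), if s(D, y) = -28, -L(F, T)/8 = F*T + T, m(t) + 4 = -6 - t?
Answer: -15928/155 ≈ -102.76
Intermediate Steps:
m(t) = -10 - t (m(t) = -4 + (-6 - t) = -10 - t)
L(F, T) = -8*T - 8*F*T (L(F, T) = -8*(F*T + T) = -8*(T + F*T) = -8*T - 8*F*T)
(22896 + L(117, 58))/((58*6 + m(0)) + s(-9, -207)) = (22896 - 8*58*(1 + 117))/((58*6 + (-10 - 1*0)) - 28) = (22896 - 8*58*118)/((348 + (-10 + 0)) - 28) = (22896 - 54752)/((348 - 10) - 28) = -31856/(338 - 28) = -31856/310 = -31856*1/310 = -15928/155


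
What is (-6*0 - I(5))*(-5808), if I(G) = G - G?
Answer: 0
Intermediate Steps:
I(G) = 0
(-6*0 - I(5))*(-5808) = (-6*0 - 1*0)*(-5808) = (0 + 0)*(-5808) = 0*(-5808) = 0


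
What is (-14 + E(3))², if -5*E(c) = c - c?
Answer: 196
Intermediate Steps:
E(c) = 0 (E(c) = -(c - c)/5 = -⅕*0 = 0)
(-14 + E(3))² = (-14 + 0)² = (-14)² = 196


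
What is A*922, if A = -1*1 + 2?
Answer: 922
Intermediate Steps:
A = 1 (A = -1 + 2 = 1)
A*922 = 1*922 = 922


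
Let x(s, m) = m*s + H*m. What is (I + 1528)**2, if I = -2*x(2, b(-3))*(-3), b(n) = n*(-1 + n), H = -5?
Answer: 1721344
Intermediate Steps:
x(s, m) = -5*m + m*s (x(s, m) = m*s - 5*m = -5*m + m*s)
I = -216 (I = -2*(-3*(-1 - 3))*(-5 + 2)*(-3) = -2*(-3*(-4))*(-3)*(-3) = -24*(-3)*(-3) = -2*(-36)*(-3) = 72*(-3) = -216)
(I + 1528)**2 = (-216 + 1528)**2 = 1312**2 = 1721344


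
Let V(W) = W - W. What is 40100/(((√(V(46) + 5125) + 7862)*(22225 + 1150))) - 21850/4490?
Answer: -126262285188073/25947051884985 - 1604*√205/11557706853 ≈ -4.8661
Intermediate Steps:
V(W) = 0
40100/(((√(V(46) + 5125) + 7862)*(22225 + 1150))) - 21850/4490 = 40100/(((√(0 + 5125) + 7862)*(22225 + 1150))) - 21850/4490 = 40100/(((√5125 + 7862)*23375)) - 21850*1/4490 = 40100/(((5*√205 + 7862)*23375)) - 2185/449 = 40100/(((7862 + 5*√205)*23375)) - 2185/449 = 40100/(183774250 + 116875*√205) - 2185/449 = -2185/449 + 40100/(183774250 + 116875*√205)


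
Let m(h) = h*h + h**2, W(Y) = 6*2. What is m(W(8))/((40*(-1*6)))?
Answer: -6/5 ≈ -1.2000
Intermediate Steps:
W(Y) = 12
m(h) = 2*h**2 (m(h) = h**2 + h**2 = 2*h**2)
m(W(8))/((40*(-1*6))) = (2*12**2)/((40*(-1*6))) = (2*144)/((40*(-6))) = 288/(-240) = 288*(-1/240) = -6/5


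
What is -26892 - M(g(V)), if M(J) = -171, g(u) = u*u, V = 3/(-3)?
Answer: -26721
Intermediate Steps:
V = -1 (V = 3*(-1/3) = -1)
g(u) = u**2
-26892 - M(g(V)) = -26892 - 1*(-171) = -26892 + 171 = -26721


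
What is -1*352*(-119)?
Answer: 41888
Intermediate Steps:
-1*352*(-119) = -352*(-119) = 41888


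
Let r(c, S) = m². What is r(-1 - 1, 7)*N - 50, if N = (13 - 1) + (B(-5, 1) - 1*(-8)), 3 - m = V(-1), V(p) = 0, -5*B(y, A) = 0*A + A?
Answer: 641/5 ≈ 128.20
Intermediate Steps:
B(y, A) = -A/5 (B(y, A) = -(0*A + A)/5 = -(0 + A)/5 = -A/5)
m = 3 (m = 3 - 1*0 = 3 + 0 = 3)
r(c, S) = 9 (r(c, S) = 3² = 9)
N = 99/5 (N = (13 - 1) + (-⅕*1 - 1*(-8)) = 12 + (-⅕ + 8) = 12 + 39/5 = 99/5 ≈ 19.800)
r(-1 - 1, 7)*N - 50 = 9*(99/5) - 50 = 891/5 - 50 = 641/5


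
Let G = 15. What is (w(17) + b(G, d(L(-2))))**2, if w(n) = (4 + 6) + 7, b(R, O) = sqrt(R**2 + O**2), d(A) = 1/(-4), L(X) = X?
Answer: (68 + sqrt(3601))**2/16 ≈ 1024.1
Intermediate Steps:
d(A) = -1/4
b(R, O) = sqrt(O**2 + R**2)
w(n) = 17 (w(n) = 10 + 7 = 17)
(w(17) + b(G, d(L(-2))))**2 = (17 + sqrt((-1/4)**2 + 15**2))**2 = (17 + sqrt(1/16 + 225))**2 = (17 + sqrt(3601/16))**2 = (17 + sqrt(3601)/4)**2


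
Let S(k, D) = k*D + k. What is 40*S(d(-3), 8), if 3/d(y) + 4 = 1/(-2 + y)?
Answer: -1800/7 ≈ -257.14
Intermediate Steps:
d(y) = 3/(-4 + 1/(-2 + y))
S(k, D) = k + D*k (S(k, D) = D*k + k = k + D*k)
40*S(d(-3), 8) = 40*((3*(2 - 1*(-3))/(-9 + 4*(-3)))*(1 + 8)) = 40*((3*(2 + 3)/(-9 - 12))*9) = 40*((3*5/(-21))*9) = 40*((3*(-1/21)*5)*9) = 40*(-5/7*9) = 40*(-45/7) = -1800/7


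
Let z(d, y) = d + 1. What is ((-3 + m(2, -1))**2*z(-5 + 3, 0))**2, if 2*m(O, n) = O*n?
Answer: 256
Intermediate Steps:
z(d, y) = 1 + d
m(O, n) = O*n/2 (m(O, n) = (O*n)/2 = O*n/2)
((-3 + m(2, -1))**2*z(-5 + 3, 0))**2 = ((-3 + (1/2)*2*(-1))**2*(1 + (-5 + 3)))**2 = ((-3 - 1)**2*(1 - 2))**2 = ((-4)**2*(-1))**2 = (16*(-1))**2 = (-16)**2 = 256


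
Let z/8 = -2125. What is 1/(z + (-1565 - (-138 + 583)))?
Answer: -1/19010 ≈ -5.2604e-5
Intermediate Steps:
z = -17000 (z = 8*(-2125) = -17000)
1/(z + (-1565 - (-138 + 583))) = 1/(-17000 + (-1565 - (-138 + 583))) = 1/(-17000 + (-1565 - 1*445)) = 1/(-17000 + (-1565 - 445)) = 1/(-17000 - 2010) = 1/(-19010) = -1/19010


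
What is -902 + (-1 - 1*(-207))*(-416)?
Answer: -86598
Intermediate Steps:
-902 + (-1 - 1*(-207))*(-416) = -902 + (-1 + 207)*(-416) = -902 + 206*(-416) = -902 - 85696 = -86598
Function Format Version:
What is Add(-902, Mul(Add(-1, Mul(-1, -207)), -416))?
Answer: -86598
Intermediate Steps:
Add(-902, Mul(Add(-1, Mul(-1, -207)), -416)) = Add(-902, Mul(Add(-1, 207), -416)) = Add(-902, Mul(206, -416)) = Add(-902, -85696) = -86598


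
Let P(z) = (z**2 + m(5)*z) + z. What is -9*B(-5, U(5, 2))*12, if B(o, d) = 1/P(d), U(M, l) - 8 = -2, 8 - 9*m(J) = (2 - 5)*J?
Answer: -81/43 ≈ -1.8837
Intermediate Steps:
m(J) = 8/9 + J/3 (m(J) = 8/9 - (2 - 5)*J/9 = 8/9 - (-1)*J/3 = 8/9 + J/3)
U(M, l) = 6 (U(M, l) = 8 - 2 = 6)
P(z) = z**2 + 32*z/9 (P(z) = (z**2 + (8/9 + (1/3)*5)*z) + z = (z**2 + (8/9 + 5/3)*z) + z = (z**2 + 23*z/9) + z = z**2 + 32*z/9)
B(o, d) = 9/(d*(32 + 9*d)) (B(o, d) = 1/(d*(32 + 9*d)/9) = 9/(d*(32 + 9*d)))
-9*B(-5, U(5, 2))*12 = -81/(6*(32 + 9*6))*12 = -81/(6*(32 + 54))*12 = -81/(6*86)*12 = -9*3/172*12 = -27/172*12 = -81/43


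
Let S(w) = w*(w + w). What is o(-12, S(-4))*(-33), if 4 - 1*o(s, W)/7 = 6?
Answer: 462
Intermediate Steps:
S(w) = 2*w² (S(w) = w*(2*w) = 2*w²)
o(s, W) = -14 (o(s, W) = 28 - 7*6 = 28 - 42 = -14)
o(-12, S(-4))*(-33) = -14*(-33) = 462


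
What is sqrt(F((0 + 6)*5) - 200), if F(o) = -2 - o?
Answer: 2*I*sqrt(58) ≈ 15.232*I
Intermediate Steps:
sqrt(F((0 + 6)*5) - 200) = sqrt((-2 - (0 + 6)*5) - 200) = sqrt((-2 - 6*5) - 200) = sqrt((-2 - 1*30) - 200) = sqrt((-2 - 30) - 200) = sqrt(-32 - 200) = sqrt(-232) = 2*I*sqrt(58)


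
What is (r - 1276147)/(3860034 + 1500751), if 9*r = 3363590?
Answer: -8121733/48247065 ≈ -0.16834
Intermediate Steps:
r = 3363590/9 (r = (⅑)*3363590 = 3363590/9 ≈ 3.7373e+5)
(r - 1276147)/(3860034 + 1500751) = (3363590/9 - 1276147)/(3860034 + 1500751) = -8121733/9/5360785 = -8121733/9*1/5360785 = -8121733/48247065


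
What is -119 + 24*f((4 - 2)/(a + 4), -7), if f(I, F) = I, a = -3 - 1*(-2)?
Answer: -103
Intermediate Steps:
a = -1 (a = -3 + 2 = -1)
-119 + 24*f((4 - 2)/(a + 4), -7) = -119 + 24*((4 - 2)/(-1 + 4)) = -119 + 24*(2/3) = -119 + 24*(2*(⅓)) = -119 + 24*(⅔) = -119 + 16 = -103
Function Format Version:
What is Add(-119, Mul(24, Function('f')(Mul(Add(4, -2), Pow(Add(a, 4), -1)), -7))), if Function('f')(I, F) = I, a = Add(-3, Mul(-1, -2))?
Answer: -103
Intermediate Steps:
a = -1 (a = Add(-3, 2) = -1)
Add(-119, Mul(24, Function('f')(Mul(Add(4, -2), Pow(Add(a, 4), -1)), -7))) = Add(-119, Mul(24, Mul(Add(4, -2), Pow(Add(-1, 4), -1)))) = Add(-119, Mul(24, Mul(2, Pow(3, -1)))) = Add(-119, Mul(24, Mul(2, Rational(1, 3)))) = Add(-119, Mul(24, Rational(2, 3))) = Add(-119, 16) = -103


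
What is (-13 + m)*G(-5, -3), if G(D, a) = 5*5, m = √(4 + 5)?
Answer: -250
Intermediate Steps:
m = 3 (m = √9 = 3)
G(D, a) = 25
(-13 + m)*G(-5, -3) = (-13 + 3)*25 = -10*25 = -250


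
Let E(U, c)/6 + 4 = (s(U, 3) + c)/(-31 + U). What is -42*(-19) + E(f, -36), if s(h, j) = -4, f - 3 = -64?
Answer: 17862/23 ≈ 776.61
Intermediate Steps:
f = -61 (f = 3 - 64 = -61)
E(U, c) = -24 + 6*(-4 + c)/(-31 + U) (E(U, c) = -24 + 6*((-4 + c)/(-31 + U)) = -24 + 6*(-4 + c)/(-31 + U))
-42*(-19) + E(f, -36) = -42*(-19) + 6*(120 - 36 - 4*(-61))/(-31 - 61) = 798 + 6*(120 - 36 + 244)/(-92) = 798 + 6*(-1/92)*328 = 798 - 492/23 = 17862/23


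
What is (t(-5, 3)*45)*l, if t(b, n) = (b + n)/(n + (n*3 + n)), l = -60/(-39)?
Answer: -120/13 ≈ -9.2308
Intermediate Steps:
l = 20/13 (l = -60*(-1/39) = 20/13 ≈ 1.5385)
t(b, n) = (b + n)/(5*n) (t(b, n) = (b + n)/(n + (3*n + n)) = (b + n)/(n + 4*n) = (b + n)/((5*n)) = (b + n)*(1/(5*n)) = (b + n)/(5*n))
(t(-5, 3)*45)*l = (((⅕)*(-5 + 3)/3)*45)*(20/13) = (((⅕)*(⅓)*(-2))*45)*(20/13) = -2/15*45*(20/13) = -6*20/13 = -120/13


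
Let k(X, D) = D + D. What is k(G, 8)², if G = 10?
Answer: 256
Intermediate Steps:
k(X, D) = 2*D
k(G, 8)² = (2*8)² = 16² = 256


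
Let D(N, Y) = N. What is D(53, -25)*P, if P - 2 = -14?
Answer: -636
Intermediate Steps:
P = -12 (P = 2 - 14 = -12)
D(53, -25)*P = 53*(-12) = -636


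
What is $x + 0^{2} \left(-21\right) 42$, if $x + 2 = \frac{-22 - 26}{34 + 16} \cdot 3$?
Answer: $- \frac{122}{25} \approx -4.88$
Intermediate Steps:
$x = - \frac{122}{25}$ ($x = -2 + \frac{-22 - 26}{34 + 16} \cdot 3 = -2 + - \frac{48}{50} \cdot 3 = -2 + \left(-48\right) \frac{1}{50} \cdot 3 = -2 - \frac{72}{25} = - \frac{122}{25} \approx -4.88$)
$x + 0^{2} \left(-21\right) 42 = - \frac{122}{25} + 0^{2} \left(-21\right) 42 = - \frac{122}{25} + 0 \left(-21\right) 42 = - \frac{122}{25} + 0 \cdot 42 = - \frac{122}{25} + 0 = - \frac{122}{25}$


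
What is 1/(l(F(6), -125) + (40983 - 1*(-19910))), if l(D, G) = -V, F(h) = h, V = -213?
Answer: 1/61106 ≈ 1.6365e-5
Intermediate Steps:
l(D, G) = 213 (l(D, G) = -1*(-213) = 213)
1/(l(F(6), -125) + (40983 - 1*(-19910))) = 1/(213 + (40983 - 1*(-19910))) = 1/(213 + (40983 + 19910)) = 1/(213 + 60893) = 1/61106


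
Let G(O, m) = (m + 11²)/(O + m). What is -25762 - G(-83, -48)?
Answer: -3374749/131 ≈ -25761.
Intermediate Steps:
G(O, m) = (121 + m)/(O + m) (G(O, m) = (m + 121)/(O + m) = (121 + m)/(O + m))
-25762 - G(-83, -48) = -25762 - (121 - 48)/(-83 - 48) = -25762 - 73/(-131) = -25762 - (-1)*73/131 = -25762 - 1*(-73/131) = -25762 + 73/131 = -3374749/131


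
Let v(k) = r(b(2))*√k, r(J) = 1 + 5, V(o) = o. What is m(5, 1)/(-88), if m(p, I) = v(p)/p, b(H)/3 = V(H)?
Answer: -3*√5/220 ≈ -0.030492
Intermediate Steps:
b(H) = 3*H
r(J) = 6
v(k) = 6*√k
m(p, I) = 6/√p (m(p, I) = (6*√p)/p = 6/√p)
m(5, 1)/(-88) = (6/√5)/(-88) = (6*(√5/5))*(-1/88) = (6*√5/5)*(-1/88) = -3*√5/220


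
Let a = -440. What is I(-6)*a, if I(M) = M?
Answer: 2640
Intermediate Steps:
I(-6)*a = -6*(-440) = 2640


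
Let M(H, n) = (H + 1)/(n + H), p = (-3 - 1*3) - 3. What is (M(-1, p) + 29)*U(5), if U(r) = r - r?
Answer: 0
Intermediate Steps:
U(r) = 0
p = -9 (p = (-3 - 3) - 3 = -6 - 3 = -9)
M(H, n) = (1 + H)/(H + n)
(M(-1, p) + 29)*U(5) = ((1 - 1)/(-1 - 9) + 29)*0 = (0/(-10) + 29)*0 = (-1/10*0 + 29)*0 = (0 + 29)*0 = 29*0 = 0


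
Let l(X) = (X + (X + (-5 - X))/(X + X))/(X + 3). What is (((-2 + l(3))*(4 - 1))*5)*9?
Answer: -885/4 ≈ -221.25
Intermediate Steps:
l(X) = (X - 5/(2*X))/(3 + X) (l(X) = (X - 5*1/(2*X))/(3 + X) = (X - 5/(2*X))/(3 + X))
(((-2 + l(3))*(4 - 1))*5)*9 = (((-2 + (-5/2 + 3²)/(3*(3 + 3)))*(4 - 1))*5)*9 = (((-2 + (⅓)*(-5/2 + 9)/6)*3)*5)*9 = (((-2 + (⅓)*(⅙)*(13/2))*3)*5)*9 = (((-2 + 13/36)*3)*5)*9 = (-59/36*3*5)*9 = -59/12*5*9 = -295/12*9 = -885/4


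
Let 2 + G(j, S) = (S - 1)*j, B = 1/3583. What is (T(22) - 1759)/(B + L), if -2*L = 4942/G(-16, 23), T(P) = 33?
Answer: -2189227332/8853947 ≈ -247.26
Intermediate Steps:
B = 1/3583 ≈ 0.00027910
G(j, S) = -2 + j*(-1 + S) (G(j, S) = -2 + (S - 1)*j = -2 + (-1 + S)*j = -2 + j*(-1 + S))
L = 2471/354 (L = -2471/(-2 - 1*(-16) + 23*(-16)) = -2471/(-2 + 16 - 368) = -2471/(-354) = -2471*(-1)/354 = -½*(-2471/177) = 2471/354 ≈ 6.9802)
(T(22) - 1759)/(B + L) = (33 - 1759)/(1/3583 + 2471/354) = -1726/8853947/1268382 = -1726*1268382/8853947 = -2189227332/8853947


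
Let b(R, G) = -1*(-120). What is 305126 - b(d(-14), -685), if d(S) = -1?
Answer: 305006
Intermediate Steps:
b(R, G) = 120
305126 - b(d(-14), -685) = 305126 - 1*120 = 305126 - 120 = 305006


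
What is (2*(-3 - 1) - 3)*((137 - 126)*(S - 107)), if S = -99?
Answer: 24926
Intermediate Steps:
(2*(-3 - 1) - 3)*((137 - 126)*(S - 107)) = (2*(-3 - 1) - 3)*((137 - 126)*(-99 - 107)) = (2*(-4) - 3)*(11*(-206)) = (-8 - 3)*(-2266) = -11*(-2266) = 24926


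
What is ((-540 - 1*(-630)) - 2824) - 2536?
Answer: -5270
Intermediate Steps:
((-540 - 1*(-630)) - 2824) - 2536 = ((-540 + 630) - 2824) - 2536 = (90 - 2824) - 2536 = -2734 - 2536 = -5270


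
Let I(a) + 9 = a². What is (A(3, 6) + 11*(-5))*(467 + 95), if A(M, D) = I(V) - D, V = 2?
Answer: -37092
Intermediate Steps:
I(a) = -9 + a²
A(M, D) = -5 - D (A(M, D) = (-9 + 2²) - D = (-9 + 4) - D = -5 - D)
(A(3, 6) + 11*(-5))*(467 + 95) = ((-5 - 1*6) + 11*(-5))*(467 + 95) = ((-5 - 6) - 55)*562 = (-11 - 55)*562 = -66*562 = -37092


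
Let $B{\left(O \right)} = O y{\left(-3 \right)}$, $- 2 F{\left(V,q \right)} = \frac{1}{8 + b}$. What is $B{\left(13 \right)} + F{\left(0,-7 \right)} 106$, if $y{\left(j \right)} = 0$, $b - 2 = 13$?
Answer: $- \frac{53}{23} \approx -2.3043$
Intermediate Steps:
$b = 15$ ($b = 2 + 13 = 15$)
$F{\left(V,q \right)} = - \frac{1}{46}$ ($F{\left(V,q \right)} = - \frac{1}{2 \left(8 + 15\right)} = - \frac{1}{2 \cdot 23} = \left(- \frac{1}{2}\right) \frac{1}{23} = - \frac{1}{46}$)
$B{\left(O \right)} = 0$ ($B{\left(O \right)} = O 0 = 0$)
$B{\left(13 \right)} + F{\left(0,-7 \right)} 106 = 0 - \frac{53}{23} = - \frac{53}{23}$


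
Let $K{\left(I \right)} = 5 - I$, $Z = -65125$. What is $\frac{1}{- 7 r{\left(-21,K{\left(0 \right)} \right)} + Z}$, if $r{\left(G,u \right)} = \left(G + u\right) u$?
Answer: $- \frac{1}{64565} \approx -1.5488 \cdot 10^{-5}$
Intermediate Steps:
$r{\left(G,u \right)} = u \left(G + u\right)$
$\frac{1}{- 7 r{\left(-21,K{\left(0 \right)} \right)} + Z} = \frac{1}{- 7 \left(5 - 0\right) \left(-21 + \left(5 - 0\right)\right) - 65125} = \frac{1}{- 7 \left(5 + 0\right) \left(-21 + \left(5 + 0\right)\right) - 65125} = \frac{1}{- 7 \cdot 5 \left(-21 + 5\right) - 65125} = \frac{1}{- 7 \cdot 5 \left(-16\right) - 65125} = \frac{1}{\left(-7\right) \left(-80\right) - 65125} = \frac{1}{560 - 65125} = \frac{1}{-64565} = - \frac{1}{64565}$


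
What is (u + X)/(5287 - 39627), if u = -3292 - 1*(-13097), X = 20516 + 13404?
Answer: -8745/6868 ≈ -1.2733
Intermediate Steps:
X = 33920
u = 9805 (u = -3292 + 13097 = 9805)
(u + X)/(5287 - 39627) = (9805 + 33920)/(5287 - 39627) = 43725/(-34340) = 43725*(-1/34340) = -8745/6868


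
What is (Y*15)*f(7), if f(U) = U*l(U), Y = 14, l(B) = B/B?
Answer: 1470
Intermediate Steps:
l(B) = 1
f(U) = U (f(U) = U*1 = U)
(Y*15)*f(7) = (14*15)*7 = 210*7 = 1470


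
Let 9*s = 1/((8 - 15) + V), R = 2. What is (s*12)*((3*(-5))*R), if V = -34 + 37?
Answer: 10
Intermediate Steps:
V = 3
s = -1/36 (s = 1/(9*((8 - 15) + 3)) = 1/(9*(-7 + 3)) = (1/9)/(-4) = (1/9)*(-1/4) = -1/36 ≈ -0.027778)
(s*12)*((3*(-5))*R) = (-1/36*12)*((3*(-5))*2) = -(-5)*2 = -1/3*(-30) = 10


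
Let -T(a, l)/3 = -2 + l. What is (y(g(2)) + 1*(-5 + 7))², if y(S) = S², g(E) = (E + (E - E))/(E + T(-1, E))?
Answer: 9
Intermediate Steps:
T(a, l) = 6 - 3*l (T(a, l) = -3*(-2 + l) = 6 - 3*l)
g(E) = E/(6 - 2*E) (g(E) = (E + (E - E))/(E + (6 - 3*E)) = (E + 0)/(6 - 2*E) = E/(6 - 2*E))
(y(g(2)) + 1*(-5 + 7))² = ((-1*2/(-6 + 2*2))² + 1*(-5 + 7))² = ((-1*2/(-6 + 4))² + 1*2)² = ((-1*2/(-2))² + 2)² = ((-1*2*(-½))² + 2)² = (1² + 2)² = (1 + 2)² = 3² = 9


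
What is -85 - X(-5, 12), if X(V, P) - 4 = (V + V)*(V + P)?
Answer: -19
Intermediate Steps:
X(V, P) = 4 + 2*V*(P + V) (X(V, P) = 4 + (V + V)*(V + P) = 4 + (2*V)*(P + V) = 4 + 2*V*(P + V))
-85 - X(-5, 12) = -85 - (4 + 2*(-5)**2 + 2*12*(-5)) = -85 - (4 + 2*25 - 120) = -85 - (4 + 50 - 120) = -85 - 1*(-66) = -85 + 66 = -19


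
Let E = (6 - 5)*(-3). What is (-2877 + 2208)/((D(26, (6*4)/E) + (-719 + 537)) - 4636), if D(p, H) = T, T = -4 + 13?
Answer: 223/1603 ≈ 0.13911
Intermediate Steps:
E = -3 (E = 1*(-3) = -3)
T = 9
D(p, H) = 9
(-2877 + 2208)/((D(26, (6*4)/E) + (-719 + 537)) - 4636) = (-2877 + 2208)/((9 + (-719 + 537)) - 4636) = -669/((9 - 182) - 4636) = -669/(-173 - 4636) = -669/(-4809) = -669*(-1/4809) = 223/1603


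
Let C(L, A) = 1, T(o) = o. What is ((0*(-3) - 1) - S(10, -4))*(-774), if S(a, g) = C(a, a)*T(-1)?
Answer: 0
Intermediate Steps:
S(a, g) = -1 (S(a, g) = 1*(-1) = -1)
((0*(-3) - 1) - S(10, -4))*(-774) = ((0*(-3) - 1) - 1*(-1))*(-774) = ((0 - 1) + 1)*(-774) = (-1 + 1)*(-774) = 0*(-774) = 0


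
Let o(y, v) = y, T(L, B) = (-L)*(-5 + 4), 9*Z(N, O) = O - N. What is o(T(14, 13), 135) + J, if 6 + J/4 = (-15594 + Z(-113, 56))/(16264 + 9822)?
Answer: -1454224/117387 ≈ -12.388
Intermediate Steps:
Z(N, O) = -N/9 + O/9 (Z(N, O) = (O - N)/9 = -N/9 + O/9)
T(L, B) = L (T(L, B) = -L*(-1) = L)
J = -3097642/117387 (J = -24 + 4*((-15594 + (-1/9*(-113) + (1/9)*56))/(16264 + 9822)) = -24 + 4*((-15594 + (113/9 + 56/9))/26086) = -24 + 4*((-15594 + 169/9)*(1/26086)) = -24 + 4*(-140177/9*1/26086) = -24 + 4*(-140177/234774) = -24 - 280354/117387 = -3097642/117387 ≈ -26.388)
o(T(14, 13), 135) + J = 14 - 3097642/117387 = -1454224/117387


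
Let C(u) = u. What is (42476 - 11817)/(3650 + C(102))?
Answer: 30659/3752 ≈ 8.1714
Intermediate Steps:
(42476 - 11817)/(3650 + C(102)) = (42476 - 11817)/(3650 + 102) = 30659/3752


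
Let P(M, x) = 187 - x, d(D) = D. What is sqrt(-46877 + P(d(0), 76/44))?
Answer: I*sqrt(5649699)/11 ≈ 216.08*I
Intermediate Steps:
sqrt(-46877 + P(d(0), 76/44)) = sqrt(-46877 + (187 - 76/44)) = sqrt(-46877 + (187 - 1*19/11)) = sqrt(-46877 + (187 - 19/11)) = sqrt(-46877 + 2038/11) = sqrt(-513609/11) = I*sqrt(5649699)/11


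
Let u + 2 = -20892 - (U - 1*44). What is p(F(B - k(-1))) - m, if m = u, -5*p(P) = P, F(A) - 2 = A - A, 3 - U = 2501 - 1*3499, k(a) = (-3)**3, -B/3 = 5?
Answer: 109253/5 ≈ 21851.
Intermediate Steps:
B = -15 (B = -3*5 = -15)
k(a) = -27
U = 1001 (U = 3 - (2501 - 1*3499) = 3 - (2501 - 3499) = 3 - 1*(-998) = 3 + 998 = 1001)
F(A) = 2 (F(A) = 2 + (A - A) = 2 + 0 = 2)
p(P) = -P/5
u = -21851 (u = -2 + (-20892 - (1001 - 1*44)) = -2 + (-20892 - (1001 - 44)) = -2 + (-20892 - 1*957) = -2 + (-20892 - 957) = -2 - 21849 = -21851)
m = -21851
p(F(B - k(-1))) - m = -1/5*2 - 1*(-21851) = -2/5 + 21851 = 109253/5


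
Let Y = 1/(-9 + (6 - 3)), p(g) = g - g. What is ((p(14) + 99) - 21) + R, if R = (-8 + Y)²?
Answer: 5209/36 ≈ 144.69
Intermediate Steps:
p(g) = 0
Y = -⅙ (Y = 1/(-9 + 3) = 1/(-6) = -⅙ ≈ -0.16667)
R = 2401/36 (R = (-8 - ⅙)² = (-49/6)² = 2401/36 ≈ 66.694)
((p(14) + 99) - 21) + R = ((0 + 99) - 21) + 2401/36 = (99 - 21) + 2401/36 = 78 + 2401/36 = 5209/36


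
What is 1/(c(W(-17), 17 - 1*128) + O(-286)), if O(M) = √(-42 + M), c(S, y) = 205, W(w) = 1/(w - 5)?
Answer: 5/1033 - 2*I*√82/42353 ≈ 0.0048403 - 0.00042761*I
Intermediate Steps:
W(w) = 1/(-5 + w)
1/(c(W(-17), 17 - 1*128) + O(-286)) = 1/(205 + √(-42 - 286)) = 1/(205 + √(-328)) = 1/(205 + 2*I*√82)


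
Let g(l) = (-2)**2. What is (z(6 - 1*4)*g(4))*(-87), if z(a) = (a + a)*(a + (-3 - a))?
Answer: 4176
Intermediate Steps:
z(a) = -6*a (z(a) = (2*a)*(-3) = -6*a)
g(l) = 4
(z(6 - 1*4)*g(4))*(-87) = (-6*(6 - 1*4)*4)*(-87) = (-6*(6 - 4)*4)*(-87) = (-6*2*4)*(-87) = -12*4*(-87) = -48*(-87) = 4176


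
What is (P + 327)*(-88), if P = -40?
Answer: -25256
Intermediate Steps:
(P + 327)*(-88) = (-40 + 327)*(-88) = 287*(-88) = -25256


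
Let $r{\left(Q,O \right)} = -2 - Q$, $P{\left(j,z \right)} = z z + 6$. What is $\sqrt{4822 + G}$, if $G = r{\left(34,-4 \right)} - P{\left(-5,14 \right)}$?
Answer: $2 \sqrt{1146} \approx 67.705$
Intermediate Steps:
$P{\left(j,z \right)} = 6 + z^{2}$ ($P{\left(j,z \right)} = z^{2} + 6 = 6 + z^{2}$)
$G = -238$ ($G = \left(-2 - 34\right) - \left(6 + 14^{2}\right) = \left(-2 - 34\right) - \left(6 + 196\right) = -36 - 202 = -238$)
$\sqrt{4822 + G} = \sqrt{4822 - 238} = \sqrt{4584} = 2 \sqrt{1146}$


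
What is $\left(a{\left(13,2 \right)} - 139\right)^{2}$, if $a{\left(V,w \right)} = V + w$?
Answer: $15376$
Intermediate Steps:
$\left(a{\left(13,2 \right)} - 139\right)^{2} = \left(\left(13 + 2\right) - 139\right)^{2} = \left(15 - 139\right)^{2} = \left(-124\right)^{2} = 15376$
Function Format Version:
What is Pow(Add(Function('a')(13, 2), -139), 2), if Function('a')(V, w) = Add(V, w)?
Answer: 15376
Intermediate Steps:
Pow(Add(Function('a')(13, 2), -139), 2) = Pow(Add(Add(13, 2), -139), 2) = Pow(Add(15, -139), 2) = Pow(-124, 2) = 15376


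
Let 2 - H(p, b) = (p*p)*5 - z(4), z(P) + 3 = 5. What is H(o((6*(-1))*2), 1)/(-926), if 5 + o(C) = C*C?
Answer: 96601/926 ≈ 104.32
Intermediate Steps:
z(P) = 2 (z(P) = -3 + 5 = 2)
o(C) = -5 + C**2 (o(C) = -5 + C*C = -5 + C**2)
H(p, b) = 4 - 5*p**2 (H(p, b) = 2 - ((p*p)*5 - 1*2) = 2 - (p**2*5 - 2) = 2 - (5*p**2 - 2) = 2 - (-2 + 5*p**2) = 2 + (2 - 5*p**2) = 4 - 5*p**2)
H(o((6*(-1))*2), 1)/(-926) = (4 - 5*(-5 + ((6*(-1))*2)**2)**2)/(-926) = (4 - 5*(-5 + (-6*2)**2)**2)*(-1/926) = (4 - 5*(-5 + (-12)**2)**2)*(-1/926) = (4 - 5*(-5 + 144)**2)*(-1/926) = (4 - 5*139**2)*(-1/926) = (4 - 5*19321)*(-1/926) = (4 - 96605)*(-1/926) = -96601*(-1/926) = 96601/926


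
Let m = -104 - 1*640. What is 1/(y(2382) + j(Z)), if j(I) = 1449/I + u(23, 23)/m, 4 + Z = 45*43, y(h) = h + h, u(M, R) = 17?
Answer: 1436664/6845312525 ≈ 0.00020988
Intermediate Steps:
m = -744 (m = -104 - 640 = -744)
y(h) = 2*h
Z = 1931 (Z = -4 + 45*43 = -4 + 1935 = 1931)
j(I) = -17/744 + 1449/I (j(I) = 1449/I + 17/(-744) = 1449/I + 17*(-1/744) = 1449/I - 17/744 = -17/744 + 1449/I)
1/(y(2382) + j(Z)) = 1/(2*2382 + (-17/744 + 1449/1931)) = 1/(4764 + (-17/744 + 1449*(1/1931))) = 1/(4764 + (-17/744 + 1449/1931)) = 1/(4764 + 1045229/1436664) = 1/(6845312525/1436664) = 1436664/6845312525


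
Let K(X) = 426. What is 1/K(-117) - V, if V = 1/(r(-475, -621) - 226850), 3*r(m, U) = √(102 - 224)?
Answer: 232009022761/98650588458486 + 3*I*√122/463148302622 ≈ 0.0023518 + 7.1545e-11*I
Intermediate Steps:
r(m, U) = I*√122/3 (r(m, U) = √(102 - 224)/3 = √(-122)/3 = (I*√122)/3 = I*√122/3)
V = 1/(-226850 + I*√122/3) (V = 1/(I*√122/3 - 226850) = 1/(-226850 + I*√122/3) ≈ -4.4082e-6 - 7.0e-11*I)
1/K(-117) - V = 1/426 - (-1020825/231574151311 - 3*I*√122/463148302622) = 1/426 + (1020825/231574151311 + 3*I*√122/463148302622) = 232009022761/98650588458486 + 3*I*√122/463148302622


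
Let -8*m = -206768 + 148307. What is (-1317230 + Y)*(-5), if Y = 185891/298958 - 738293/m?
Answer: 115117444654492705/17477383638 ≈ 6.5867e+6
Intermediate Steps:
m = 58461/8 (m = -(-206768 + 148307)/8 = -⅛*(-58461) = 58461/8 ≈ 7307.6)
Y = -1754881415801/17477383638 (Y = 185891/298958 - 738293/58461/8 = 185891*(1/298958) - 738293*8/58461 = 185891/298958 - 5906344/58461 = -1754881415801/17477383638 ≈ -100.41)
(-1317230 + Y)*(-5) = (-1317230 - 1754881415801/17477383638)*(-5) = -23023488930898541/17477383638*(-5) = 115117444654492705/17477383638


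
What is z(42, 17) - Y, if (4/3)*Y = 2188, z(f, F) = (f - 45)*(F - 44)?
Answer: -1560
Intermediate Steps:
z(f, F) = (-45 + f)*(-44 + F)
Y = 1641 (Y = (3/4)*2188 = 1641)
z(42, 17) - Y = (1980 - 45*17 - 44*42 + 17*42) - 1*1641 = (1980 - 765 - 1848 + 714) - 1641 = 81 - 1641 = -1560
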